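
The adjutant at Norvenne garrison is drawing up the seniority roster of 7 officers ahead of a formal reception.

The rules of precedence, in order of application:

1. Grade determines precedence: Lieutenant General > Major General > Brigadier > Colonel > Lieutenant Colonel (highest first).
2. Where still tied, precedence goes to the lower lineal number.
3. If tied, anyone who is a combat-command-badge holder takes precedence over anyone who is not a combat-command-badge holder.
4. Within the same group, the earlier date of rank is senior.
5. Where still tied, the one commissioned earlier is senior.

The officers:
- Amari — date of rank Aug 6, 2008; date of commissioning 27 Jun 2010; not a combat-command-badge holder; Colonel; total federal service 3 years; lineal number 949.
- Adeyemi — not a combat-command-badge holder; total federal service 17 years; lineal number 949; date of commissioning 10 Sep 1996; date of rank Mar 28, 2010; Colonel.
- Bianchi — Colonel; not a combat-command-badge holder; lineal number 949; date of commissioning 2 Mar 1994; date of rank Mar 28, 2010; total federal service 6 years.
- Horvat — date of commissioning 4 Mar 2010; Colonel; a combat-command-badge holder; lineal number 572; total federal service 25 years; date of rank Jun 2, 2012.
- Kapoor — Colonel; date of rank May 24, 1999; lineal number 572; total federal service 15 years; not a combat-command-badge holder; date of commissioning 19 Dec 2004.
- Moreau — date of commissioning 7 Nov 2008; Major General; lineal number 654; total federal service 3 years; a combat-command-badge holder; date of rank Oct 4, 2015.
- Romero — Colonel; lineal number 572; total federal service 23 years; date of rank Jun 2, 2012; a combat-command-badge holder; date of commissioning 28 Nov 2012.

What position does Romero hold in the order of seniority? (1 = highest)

By grade: Moreau (Major General); then Horvat, Romero, Kapoor, Amari, Bianchi and Adeyemi (Colonel).
Among Horvat, Romero, Kapoor, Amari, Bianchi and Adeyemi, by lineal number (lower first): Horvat, Romero and Kapoor (572) before Amari, Bianchi and Adeyemi (949).
Among Horvat, Romero and Kapoor, a combat-command-badge holder before not a combat-command-badge holder: Horvat and Romero (a combat-command-badge holder) before Kapoor (not a combat-command-badge holder).
Horvat and Romero both have date of rank Jun 2, 2012, so the next rule applies.
Among Horvat and Romero, by date of commissioning (earlier first): Horvat (4 Mar 2010) before Romero (28 Nov 2012).
Amari, Bianchi and Adeyemi are each not a combat-command-badge holder, so the next rule applies.
Among Amari, Bianchi and Adeyemi, by date of rank (earlier first): Amari (Aug 6, 2008) before Bianchi and Adeyemi (Mar 28, 2010).
Among Bianchi and Adeyemi, by date of commissioning (earlier first): Bianchi (2 Mar 1994) before Adeyemi (10 Sep 1996).
Order: Moreau, Horvat, Romero, Kapoor, Amari, Bianchi, Adeyemi. So position 3.

3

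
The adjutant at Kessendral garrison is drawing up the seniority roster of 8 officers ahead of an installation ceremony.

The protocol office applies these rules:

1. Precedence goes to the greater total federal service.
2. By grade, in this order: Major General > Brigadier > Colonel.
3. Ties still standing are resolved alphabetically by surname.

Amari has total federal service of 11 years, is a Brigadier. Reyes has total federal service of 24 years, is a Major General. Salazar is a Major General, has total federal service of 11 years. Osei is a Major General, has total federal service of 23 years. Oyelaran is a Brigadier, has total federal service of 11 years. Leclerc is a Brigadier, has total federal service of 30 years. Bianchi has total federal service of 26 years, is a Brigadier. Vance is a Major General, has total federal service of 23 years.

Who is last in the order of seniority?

By total federal service (higher first): Leclerc (30 years); then Bianchi (26 years); then Reyes (24 years); then Osei and Vance (both 23 years); then Salazar, Amari and Oyelaran (each 11 years).
Osei and Vance are each Major General, so the next rule applies.
Among Osei and Vance, alphabetically by surname: Osei before Vance.
Among Salazar, Amari and Oyelaran, by grade: Salazar (Major General) before Amari and Oyelaran (Brigadier).
Among Amari and Oyelaran, alphabetically by surname: Amari before Oyelaran.
Order: Leclerc, Bianchi, Reyes, Osei, Vance, Salazar, Amari, Oyelaran.

Oyelaran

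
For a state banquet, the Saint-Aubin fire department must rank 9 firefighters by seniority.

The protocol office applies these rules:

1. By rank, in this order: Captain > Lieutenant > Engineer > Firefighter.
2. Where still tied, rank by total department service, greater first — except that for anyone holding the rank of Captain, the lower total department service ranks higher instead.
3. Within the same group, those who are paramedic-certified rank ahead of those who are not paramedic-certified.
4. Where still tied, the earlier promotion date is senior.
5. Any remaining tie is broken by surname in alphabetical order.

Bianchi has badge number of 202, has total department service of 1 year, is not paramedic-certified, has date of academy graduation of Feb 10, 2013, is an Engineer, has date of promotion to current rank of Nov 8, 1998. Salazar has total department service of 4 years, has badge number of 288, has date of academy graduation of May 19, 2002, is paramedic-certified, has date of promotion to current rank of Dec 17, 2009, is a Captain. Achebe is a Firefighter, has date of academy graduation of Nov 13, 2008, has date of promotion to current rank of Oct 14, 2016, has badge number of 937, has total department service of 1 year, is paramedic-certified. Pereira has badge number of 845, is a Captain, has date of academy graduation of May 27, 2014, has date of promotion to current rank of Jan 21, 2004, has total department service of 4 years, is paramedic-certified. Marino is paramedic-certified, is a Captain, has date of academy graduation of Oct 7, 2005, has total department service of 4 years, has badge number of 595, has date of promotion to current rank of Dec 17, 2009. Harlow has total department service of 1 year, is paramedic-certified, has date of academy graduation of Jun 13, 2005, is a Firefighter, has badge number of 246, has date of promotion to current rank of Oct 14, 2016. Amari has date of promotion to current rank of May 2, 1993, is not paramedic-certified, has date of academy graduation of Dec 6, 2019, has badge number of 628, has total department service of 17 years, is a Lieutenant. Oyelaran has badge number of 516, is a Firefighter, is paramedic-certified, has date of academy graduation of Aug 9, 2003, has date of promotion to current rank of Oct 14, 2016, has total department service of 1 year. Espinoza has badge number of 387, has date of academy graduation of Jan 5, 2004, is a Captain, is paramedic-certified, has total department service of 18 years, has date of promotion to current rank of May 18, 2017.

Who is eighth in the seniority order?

By rank: Pereira, Marino, Salazar and Espinoza (Captain); then Amari (Lieutenant); then Bianchi (Engineer); then Achebe, Harlow and Oyelaran (Firefighter).
Among Pereira, Marino, Salazar and Espinoza, by total department service (lower first) (reversed rule for this group): Pereira, Marino and Salazar (4 years) before Espinoza (18 years).
Pereira, Marino and Salazar are each paramedic-certified, so the next rule applies.
Among Pereira, Marino and Salazar, by date of promotion to current rank (earlier first): Pereira (Jan 21, 2004) before Marino and Salazar (Dec 17, 2009).
Among Marino and Salazar, alphabetically by surname: Marino before Salazar.
Achebe, Harlow and Oyelaran all have total department service 1 year, so the next rule applies.
Achebe, Harlow and Oyelaran are each paramedic-certified, so the next rule applies.
Achebe, Harlow and Oyelaran all have date of promotion to current rank Oct 14, 2016, so the next rule applies.
Among Achebe, Harlow and Oyelaran, alphabetically by surname: Achebe before Harlow before Oyelaran.
Order: Pereira, Marino, Salazar, Espinoza, Amari, Bianchi, Achebe, Harlow, Oyelaran.

Harlow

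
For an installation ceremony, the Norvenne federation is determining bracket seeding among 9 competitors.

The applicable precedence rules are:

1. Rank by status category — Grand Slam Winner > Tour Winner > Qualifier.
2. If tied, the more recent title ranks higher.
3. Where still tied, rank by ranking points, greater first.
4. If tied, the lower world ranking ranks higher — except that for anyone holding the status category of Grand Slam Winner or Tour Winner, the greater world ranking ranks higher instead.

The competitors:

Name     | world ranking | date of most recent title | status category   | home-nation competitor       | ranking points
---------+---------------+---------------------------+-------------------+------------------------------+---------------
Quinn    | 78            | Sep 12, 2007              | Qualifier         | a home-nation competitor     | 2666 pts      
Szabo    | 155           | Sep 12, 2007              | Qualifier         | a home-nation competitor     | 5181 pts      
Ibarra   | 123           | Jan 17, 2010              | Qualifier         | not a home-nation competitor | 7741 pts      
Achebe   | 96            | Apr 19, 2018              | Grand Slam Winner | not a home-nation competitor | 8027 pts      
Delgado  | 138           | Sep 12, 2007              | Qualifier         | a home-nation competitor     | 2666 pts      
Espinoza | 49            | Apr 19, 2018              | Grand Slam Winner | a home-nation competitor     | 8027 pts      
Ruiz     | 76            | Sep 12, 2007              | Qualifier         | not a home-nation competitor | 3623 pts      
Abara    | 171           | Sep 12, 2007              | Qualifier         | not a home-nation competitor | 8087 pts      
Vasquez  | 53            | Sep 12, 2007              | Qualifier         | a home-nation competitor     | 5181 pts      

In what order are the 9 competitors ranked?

Achebe, Espinoza, Ibarra, Abara, Vasquez, Szabo, Ruiz, Quinn, Delgado

By status category: Achebe and Espinoza (Grand Slam Winner); then Ibarra, Abara, Vasquez, Szabo, Ruiz, Quinn and Delgado (Qualifier).
Achebe and Espinoza both have date of most recent title Apr 19, 2018, so the next rule applies.
Achebe and Espinoza both have ranking points 8027 pts, so the next rule applies.
Among Achebe and Espinoza, by world ranking (higher first) (reversed rule for this group): Achebe (96) before Espinoza (49).
Among Ibarra, Abara, Vasquez, Szabo, Ruiz, Quinn and Delgado, by date of most recent title (later first): Ibarra (Jan 17, 2010) before Abara, Vasquez, Szabo, Ruiz, Quinn and Delgado (Sep 12, 2007).
Among Abara, Vasquez, Szabo, Ruiz, Quinn and Delgado, by ranking points (higher first): Abara (8087 pts) before Vasquez and Szabo (5181 pts) before Ruiz (3623 pts) before Quinn and Delgado (2666 pts).
Among Vasquez and Szabo, by world ranking (lower first): Vasquez (53) before Szabo (155).
Among Quinn and Delgado, by world ranking (lower first): Quinn (78) before Delgado (138).
Full order: Achebe, Espinoza, Ibarra, Abara, Vasquez, Szabo, Ruiz, Quinn, Delgado.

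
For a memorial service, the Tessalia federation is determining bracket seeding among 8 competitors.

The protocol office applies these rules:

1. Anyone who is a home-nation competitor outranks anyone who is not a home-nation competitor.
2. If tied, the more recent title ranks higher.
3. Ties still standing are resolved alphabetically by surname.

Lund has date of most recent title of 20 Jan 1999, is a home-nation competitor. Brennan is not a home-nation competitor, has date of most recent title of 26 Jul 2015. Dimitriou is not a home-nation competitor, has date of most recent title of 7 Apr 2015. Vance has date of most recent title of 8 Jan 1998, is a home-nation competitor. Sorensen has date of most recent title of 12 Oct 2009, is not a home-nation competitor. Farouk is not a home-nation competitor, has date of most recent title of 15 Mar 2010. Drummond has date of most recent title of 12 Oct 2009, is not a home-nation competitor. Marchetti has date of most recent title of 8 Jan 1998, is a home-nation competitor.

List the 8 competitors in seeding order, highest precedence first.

Lund, Marchetti, Vance, Brennan, Dimitriou, Farouk, Drummond, Sorensen

By the first rule: Lund, Marchetti and Vance (each a home-nation competitor); then Brennan, Dimitriou, Farouk, Drummond and Sorensen (each not a home-nation competitor).
Among Lund, Marchetti and Vance, by date of most recent title (later first): Lund (20 Jan 1999) before Marchetti and Vance (8 Jan 1998).
Among Marchetti and Vance, alphabetically by surname: Marchetti before Vance.
Among Brennan, Dimitriou, Farouk, Drummond and Sorensen, by date of most recent title (later first): Brennan (26 Jul 2015) before Dimitriou (7 Apr 2015) before Farouk (15 Mar 2010) before Drummond and Sorensen (12 Oct 2009).
Among Drummond and Sorensen, alphabetically by surname: Drummond before Sorensen.
Full order: Lund, Marchetti, Vance, Brennan, Dimitriou, Farouk, Drummond, Sorensen.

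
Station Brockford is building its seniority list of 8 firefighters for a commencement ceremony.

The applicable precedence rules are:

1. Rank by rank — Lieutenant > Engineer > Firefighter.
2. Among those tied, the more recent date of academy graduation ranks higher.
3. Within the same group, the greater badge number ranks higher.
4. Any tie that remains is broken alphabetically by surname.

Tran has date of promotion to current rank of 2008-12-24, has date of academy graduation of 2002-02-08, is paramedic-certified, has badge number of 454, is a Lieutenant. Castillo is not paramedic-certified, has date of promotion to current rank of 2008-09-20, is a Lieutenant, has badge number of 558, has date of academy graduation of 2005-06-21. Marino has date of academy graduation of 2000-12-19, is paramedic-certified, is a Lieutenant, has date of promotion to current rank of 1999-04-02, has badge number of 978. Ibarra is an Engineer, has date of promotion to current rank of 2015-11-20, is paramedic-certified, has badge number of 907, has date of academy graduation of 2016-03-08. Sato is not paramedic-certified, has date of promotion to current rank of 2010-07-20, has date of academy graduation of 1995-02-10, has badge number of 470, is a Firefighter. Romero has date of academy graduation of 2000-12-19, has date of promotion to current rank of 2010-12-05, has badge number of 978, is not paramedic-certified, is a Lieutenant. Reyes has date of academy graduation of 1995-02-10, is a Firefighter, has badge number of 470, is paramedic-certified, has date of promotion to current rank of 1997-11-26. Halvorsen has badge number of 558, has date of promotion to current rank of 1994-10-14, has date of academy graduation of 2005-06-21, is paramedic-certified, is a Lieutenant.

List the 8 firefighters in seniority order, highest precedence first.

By rank: Castillo, Halvorsen, Tran, Marino and Romero (Lieutenant); then Ibarra (Engineer); then Reyes and Sato (Firefighter).
Among Castillo, Halvorsen, Tran, Marino and Romero, by date of academy graduation (later first): Castillo and Halvorsen (2005-06-21) before Tran (2002-02-08) before Marino and Romero (2000-12-19).
Castillo and Halvorsen both have badge number 558, so the next rule applies.
Among Castillo and Halvorsen, alphabetically by surname: Castillo before Halvorsen.
Marino and Romero both have badge number 978, so the next rule applies.
Among Marino and Romero, alphabetically by surname: Marino before Romero.
Reyes and Sato both have date of academy graduation 1995-02-10, so the next rule applies.
Reyes and Sato both have badge number 470, so the next rule applies.
Among Reyes and Sato, alphabetically by surname: Reyes before Sato.
Full order: Castillo, Halvorsen, Tran, Marino, Romero, Ibarra, Reyes, Sato.

Castillo, Halvorsen, Tran, Marino, Romero, Ibarra, Reyes, Sato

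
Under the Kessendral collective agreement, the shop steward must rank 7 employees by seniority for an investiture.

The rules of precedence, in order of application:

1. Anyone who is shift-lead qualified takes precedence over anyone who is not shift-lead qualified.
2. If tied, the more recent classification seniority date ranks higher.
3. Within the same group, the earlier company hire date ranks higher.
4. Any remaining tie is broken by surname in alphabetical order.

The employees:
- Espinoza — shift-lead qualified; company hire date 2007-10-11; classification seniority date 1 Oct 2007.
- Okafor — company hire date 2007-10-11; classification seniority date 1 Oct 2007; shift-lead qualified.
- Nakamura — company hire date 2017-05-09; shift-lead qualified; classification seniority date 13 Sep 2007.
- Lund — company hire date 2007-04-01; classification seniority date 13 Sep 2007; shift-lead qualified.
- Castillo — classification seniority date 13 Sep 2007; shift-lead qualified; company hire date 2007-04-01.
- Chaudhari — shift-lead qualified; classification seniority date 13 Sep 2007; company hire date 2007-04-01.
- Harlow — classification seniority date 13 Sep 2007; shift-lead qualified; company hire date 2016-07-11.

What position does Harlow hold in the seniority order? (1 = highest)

By the first rule: Espinoza, Okafor, Castillo, Chaudhari, Lund, Harlow and Nakamura (each shift-lead qualified).
Among Espinoza, Okafor, Castillo, Chaudhari, Lund, Harlow and Nakamura, by classification seniority date (later first): Espinoza and Okafor (1 Oct 2007) before Castillo, Chaudhari, Lund, Harlow and Nakamura (13 Sep 2007).
Espinoza and Okafor both have company hire date 2007-10-11, so the next rule applies.
Among Espinoza and Okafor, alphabetically by surname: Espinoza before Okafor.
Among Castillo, Chaudhari, Lund, Harlow and Nakamura, by company hire date (earlier first): Castillo, Chaudhari and Lund (2007-04-01) before Harlow (2016-07-11) before Nakamura (2017-05-09).
Among Castillo, Chaudhari and Lund, alphabetically by surname: Castillo before Chaudhari before Lund.
Order: Espinoza, Okafor, Castillo, Chaudhari, Lund, Harlow, Nakamura. So position 6.

6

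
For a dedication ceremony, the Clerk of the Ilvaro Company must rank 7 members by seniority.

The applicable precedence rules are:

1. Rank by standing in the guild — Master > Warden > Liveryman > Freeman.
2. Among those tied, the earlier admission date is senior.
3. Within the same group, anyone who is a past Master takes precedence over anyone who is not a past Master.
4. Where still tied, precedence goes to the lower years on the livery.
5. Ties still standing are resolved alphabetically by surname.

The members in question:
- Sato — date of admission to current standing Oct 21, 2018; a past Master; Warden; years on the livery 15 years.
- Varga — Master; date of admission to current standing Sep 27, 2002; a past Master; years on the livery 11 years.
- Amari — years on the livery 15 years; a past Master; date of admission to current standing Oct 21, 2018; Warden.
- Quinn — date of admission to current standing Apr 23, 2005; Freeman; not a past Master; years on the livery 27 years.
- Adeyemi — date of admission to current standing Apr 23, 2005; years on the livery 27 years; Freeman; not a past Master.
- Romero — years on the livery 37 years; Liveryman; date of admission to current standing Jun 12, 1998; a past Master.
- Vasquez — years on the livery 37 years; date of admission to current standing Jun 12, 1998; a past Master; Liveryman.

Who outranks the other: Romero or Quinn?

By standing in the guild: Varga (Master); then Amari and Sato (Warden); then Romero and Vasquez (Liveryman); then Adeyemi and Quinn (Freeman).
Amari and Sato both have date of admission to current standing Oct 21, 2018, so the next rule applies.
Amari and Sato are each a past Master, so the next rule applies.
Amari and Sato both have years on the livery 15 years, so the next rule applies.
Among Amari and Sato, alphabetically by surname: Amari before Sato.
Romero and Vasquez both have date of admission to current standing Jun 12, 1998, so the next rule applies.
Romero and Vasquez are each a past Master, so the next rule applies.
Romero and Vasquez both have years on the livery 37 years, so the next rule applies.
Among Romero and Vasquez, alphabetically by surname: Romero before Vasquez.
Adeyemi and Quinn both have date of admission to current standing Apr 23, 2005, so the next rule applies.
Adeyemi and Quinn are each not a past Master, so the next rule applies.
Adeyemi and Quinn both have years on the livery 27 years, so the next rule applies.
Among Adeyemi and Quinn, alphabetically by surname: Adeyemi before Quinn.
So Romero takes precedence.

Romero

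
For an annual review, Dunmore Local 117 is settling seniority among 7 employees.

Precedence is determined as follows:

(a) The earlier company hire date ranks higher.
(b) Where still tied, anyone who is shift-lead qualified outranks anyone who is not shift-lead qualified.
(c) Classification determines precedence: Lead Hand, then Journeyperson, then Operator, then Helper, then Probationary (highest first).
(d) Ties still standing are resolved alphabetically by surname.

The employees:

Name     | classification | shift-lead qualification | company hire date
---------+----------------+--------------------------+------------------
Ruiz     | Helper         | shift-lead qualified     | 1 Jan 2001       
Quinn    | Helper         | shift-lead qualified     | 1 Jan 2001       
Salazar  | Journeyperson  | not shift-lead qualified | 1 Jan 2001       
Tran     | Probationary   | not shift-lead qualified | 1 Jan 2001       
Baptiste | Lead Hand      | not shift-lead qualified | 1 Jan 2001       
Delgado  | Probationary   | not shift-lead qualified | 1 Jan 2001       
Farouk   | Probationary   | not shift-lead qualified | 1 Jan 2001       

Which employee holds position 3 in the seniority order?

Baptiste

By company hire date (earlier first): Quinn, Ruiz, Baptiste, Salazar, Delgado, Farouk and Tran (each 1 Jan 2001).
Among Quinn, Ruiz, Baptiste, Salazar, Delgado, Farouk and Tran, shift-lead qualified before not shift-lead qualified: Quinn and Ruiz (shift-lead qualified) before Baptiste, Salazar, Delgado, Farouk and Tran (not shift-lead qualified).
Quinn and Ruiz are each Helper, so the next rule applies.
Among Quinn and Ruiz, alphabetically by surname: Quinn before Ruiz.
Among Baptiste, Salazar, Delgado, Farouk and Tran, by classification: Baptiste (Lead Hand) before Salazar (Journeyperson) before Delgado, Farouk and Tran (Probationary).
Among Delgado, Farouk and Tran, alphabetically by surname: Delgado before Farouk before Tran.
Order: Quinn, Ruiz, Baptiste, Salazar, Delgado, Farouk, Tran.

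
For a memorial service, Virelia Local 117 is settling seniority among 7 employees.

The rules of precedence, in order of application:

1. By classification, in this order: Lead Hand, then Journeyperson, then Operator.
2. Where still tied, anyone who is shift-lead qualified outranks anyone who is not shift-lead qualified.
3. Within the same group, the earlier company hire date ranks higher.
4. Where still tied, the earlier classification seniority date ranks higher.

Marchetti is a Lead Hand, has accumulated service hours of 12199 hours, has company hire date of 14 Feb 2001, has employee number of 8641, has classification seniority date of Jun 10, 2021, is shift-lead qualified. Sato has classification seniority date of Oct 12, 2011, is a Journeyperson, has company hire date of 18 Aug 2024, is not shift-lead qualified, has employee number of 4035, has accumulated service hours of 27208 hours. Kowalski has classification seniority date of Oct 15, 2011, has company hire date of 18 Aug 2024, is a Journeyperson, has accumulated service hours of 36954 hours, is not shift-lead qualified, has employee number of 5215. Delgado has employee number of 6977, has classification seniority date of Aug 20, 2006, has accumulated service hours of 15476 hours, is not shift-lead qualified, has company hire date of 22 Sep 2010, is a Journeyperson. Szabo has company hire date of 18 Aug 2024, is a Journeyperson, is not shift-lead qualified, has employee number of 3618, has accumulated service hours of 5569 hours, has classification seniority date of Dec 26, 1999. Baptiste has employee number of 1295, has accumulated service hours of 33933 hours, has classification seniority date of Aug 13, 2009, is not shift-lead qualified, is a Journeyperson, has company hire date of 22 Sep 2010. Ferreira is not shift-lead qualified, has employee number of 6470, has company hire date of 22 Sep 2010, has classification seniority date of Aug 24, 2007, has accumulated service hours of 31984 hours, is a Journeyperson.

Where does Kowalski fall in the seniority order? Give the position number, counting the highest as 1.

7

By classification: Marchetti (Lead Hand); then Delgado, Ferreira, Baptiste, Szabo, Sato and Kowalski (Journeyperson).
Delgado, Ferreira, Baptiste, Szabo, Sato and Kowalski are each not shift-lead qualified, so the next rule applies.
Among Delgado, Ferreira, Baptiste, Szabo, Sato and Kowalski, by company hire date (earlier first): Delgado, Ferreira and Baptiste (22 Sep 2010) before Szabo, Sato and Kowalski (18 Aug 2024).
Among Delgado, Ferreira and Baptiste, by classification seniority date (earlier first): Delgado (Aug 20, 2006) before Ferreira (Aug 24, 2007) before Baptiste (Aug 13, 2009).
Among Szabo, Sato and Kowalski, by classification seniority date (earlier first): Szabo (Dec 26, 1999) before Sato (Oct 12, 2011) before Kowalski (Oct 15, 2011).
Order: Marchetti, Delgado, Ferreira, Baptiste, Szabo, Sato, Kowalski. So position 7.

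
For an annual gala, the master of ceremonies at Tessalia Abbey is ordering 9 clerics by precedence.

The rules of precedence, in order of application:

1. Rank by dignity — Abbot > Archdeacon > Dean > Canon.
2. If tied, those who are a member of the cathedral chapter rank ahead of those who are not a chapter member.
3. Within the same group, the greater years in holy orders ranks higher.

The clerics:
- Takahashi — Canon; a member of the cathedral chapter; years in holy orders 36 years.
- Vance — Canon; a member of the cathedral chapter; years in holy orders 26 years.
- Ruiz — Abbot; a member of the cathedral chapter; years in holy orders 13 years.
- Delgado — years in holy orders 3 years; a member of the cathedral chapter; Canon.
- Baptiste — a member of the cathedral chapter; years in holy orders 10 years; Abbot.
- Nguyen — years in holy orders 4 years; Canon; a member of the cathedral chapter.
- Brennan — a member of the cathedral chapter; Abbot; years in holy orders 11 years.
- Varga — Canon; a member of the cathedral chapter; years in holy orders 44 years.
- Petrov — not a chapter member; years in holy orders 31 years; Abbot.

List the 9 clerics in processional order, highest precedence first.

Ruiz, Brennan, Baptiste, Petrov, Varga, Takahashi, Vance, Nguyen, Delgado

By dignity: Ruiz, Brennan, Baptiste and Petrov (Abbot); then Varga, Takahashi, Vance, Nguyen and Delgado (Canon).
Among Ruiz, Brennan, Baptiste and Petrov, a member of the cathedral chapter before not a chapter member: Ruiz, Brennan and Baptiste (a member of the cathedral chapter) before Petrov (not a chapter member).
Among Ruiz, Brennan and Baptiste, by years in holy orders (higher first): Ruiz (13 years) before Brennan (11 years) before Baptiste (10 years).
Varga, Takahashi, Vance, Nguyen and Delgado are each a member of the cathedral chapter, so the next rule applies.
Among Varga, Takahashi, Vance, Nguyen and Delgado, by years in holy orders (higher first): Varga (44 years) before Takahashi (36 years) before Vance (26 years) before Nguyen (4 years) before Delgado (3 years).
Full order: Ruiz, Brennan, Baptiste, Petrov, Varga, Takahashi, Vance, Nguyen, Delgado.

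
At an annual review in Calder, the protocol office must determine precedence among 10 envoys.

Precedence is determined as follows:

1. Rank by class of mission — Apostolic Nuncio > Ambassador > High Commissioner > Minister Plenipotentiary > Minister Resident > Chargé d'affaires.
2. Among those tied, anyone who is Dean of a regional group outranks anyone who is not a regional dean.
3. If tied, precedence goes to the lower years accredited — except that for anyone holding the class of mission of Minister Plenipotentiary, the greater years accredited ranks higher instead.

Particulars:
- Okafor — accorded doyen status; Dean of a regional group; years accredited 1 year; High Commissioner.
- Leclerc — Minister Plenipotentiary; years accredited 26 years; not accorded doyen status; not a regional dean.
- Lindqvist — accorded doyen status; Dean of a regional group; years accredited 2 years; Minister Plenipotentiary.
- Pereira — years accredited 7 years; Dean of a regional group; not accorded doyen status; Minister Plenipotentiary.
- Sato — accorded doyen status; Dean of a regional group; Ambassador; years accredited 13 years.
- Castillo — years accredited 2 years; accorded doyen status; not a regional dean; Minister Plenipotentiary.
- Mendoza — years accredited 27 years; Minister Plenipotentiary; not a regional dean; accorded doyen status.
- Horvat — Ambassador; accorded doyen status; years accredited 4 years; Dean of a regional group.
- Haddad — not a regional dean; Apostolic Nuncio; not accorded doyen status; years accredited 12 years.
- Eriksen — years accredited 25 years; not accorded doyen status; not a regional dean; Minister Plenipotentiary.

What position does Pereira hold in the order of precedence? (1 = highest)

5

By class of mission: Haddad (Apostolic Nuncio); then Horvat and Sato (Ambassador); then Okafor (High Commissioner); then Pereira, Lindqvist, Mendoza, Leclerc, Eriksen and Castillo (Minister Plenipotentiary).
Horvat and Sato are each Dean of a regional group, so the next rule applies.
Among Horvat and Sato, by years accredited (lower first): Horvat (4 years) before Sato (13 years).
Among Pereira, Lindqvist, Mendoza, Leclerc, Eriksen and Castillo, Dean of a regional group before not a regional dean: Pereira and Lindqvist (Dean of a regional group) before Mendoza, Leclerc, Eriksen and Castillo (not a regional dean).
Among Pereira and Lindqvist, by years accredited (higher first) (reversed rule for this group): Pereira (7 years) before Lindqvist (2 years).
Among Mendoza, Leclerc, Eriksen and Castillo, by years accredited (higher first) (reversed rule for this group): Mendoza (27 years) before Leclerc (26 years) before Eriksen (25 years) before Castillo (2 years).
Order: Haddad, Horvat, Sato, Okafor, Pereira, Lindqvist, Mendoza, Leclerc, Eriksen, Castillo. So position 5.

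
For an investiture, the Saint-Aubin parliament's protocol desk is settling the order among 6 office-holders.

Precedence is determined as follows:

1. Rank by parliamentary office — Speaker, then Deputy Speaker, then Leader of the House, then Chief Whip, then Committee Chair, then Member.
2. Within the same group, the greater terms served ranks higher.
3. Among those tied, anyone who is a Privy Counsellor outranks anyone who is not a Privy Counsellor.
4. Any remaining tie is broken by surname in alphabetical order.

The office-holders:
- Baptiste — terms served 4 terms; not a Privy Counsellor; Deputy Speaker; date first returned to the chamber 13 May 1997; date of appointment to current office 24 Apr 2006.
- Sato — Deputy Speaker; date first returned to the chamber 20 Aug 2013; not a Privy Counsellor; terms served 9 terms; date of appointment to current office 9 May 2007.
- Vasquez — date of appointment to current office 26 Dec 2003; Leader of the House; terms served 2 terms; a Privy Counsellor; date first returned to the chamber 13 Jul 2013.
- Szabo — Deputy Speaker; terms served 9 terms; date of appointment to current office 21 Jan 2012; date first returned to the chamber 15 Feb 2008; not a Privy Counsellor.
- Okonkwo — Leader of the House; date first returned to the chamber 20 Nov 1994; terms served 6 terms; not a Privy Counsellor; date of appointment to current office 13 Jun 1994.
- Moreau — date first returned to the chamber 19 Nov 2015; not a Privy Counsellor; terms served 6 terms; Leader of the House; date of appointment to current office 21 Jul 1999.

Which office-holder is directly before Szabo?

Sato

By parliamentary office: Sato, Szabo and Baptiste (Deputy Speaker); then Moreau, Okonkwo and Vasquez (Leader of the House).
Among Sato, Szabo and Baptiste, by terms served (higher first): Sato and Szabo (9 terms) before Baptiste (4 terms).
Sato and Szabo are each not a Privy Counsellor, so the next rule applies.
Among Sato and Szabo, alphabetically by surname: Sato before Szabo.
Among Moreau, Okonkwo and Vasquez, by terms served (higher first): Moreau and Okonkwo (6 terms) before Vasquez (2 terms).
Moreau and Okonkwo are each not a Privy Counsellor, so the next rule applies.
Among Moreau and Okonkwo, alphabetically by surname: Moreau before Okonkwo.
Order: Sato, Szabo, Baptiste, Moreau, Okonkwo, Vasquez.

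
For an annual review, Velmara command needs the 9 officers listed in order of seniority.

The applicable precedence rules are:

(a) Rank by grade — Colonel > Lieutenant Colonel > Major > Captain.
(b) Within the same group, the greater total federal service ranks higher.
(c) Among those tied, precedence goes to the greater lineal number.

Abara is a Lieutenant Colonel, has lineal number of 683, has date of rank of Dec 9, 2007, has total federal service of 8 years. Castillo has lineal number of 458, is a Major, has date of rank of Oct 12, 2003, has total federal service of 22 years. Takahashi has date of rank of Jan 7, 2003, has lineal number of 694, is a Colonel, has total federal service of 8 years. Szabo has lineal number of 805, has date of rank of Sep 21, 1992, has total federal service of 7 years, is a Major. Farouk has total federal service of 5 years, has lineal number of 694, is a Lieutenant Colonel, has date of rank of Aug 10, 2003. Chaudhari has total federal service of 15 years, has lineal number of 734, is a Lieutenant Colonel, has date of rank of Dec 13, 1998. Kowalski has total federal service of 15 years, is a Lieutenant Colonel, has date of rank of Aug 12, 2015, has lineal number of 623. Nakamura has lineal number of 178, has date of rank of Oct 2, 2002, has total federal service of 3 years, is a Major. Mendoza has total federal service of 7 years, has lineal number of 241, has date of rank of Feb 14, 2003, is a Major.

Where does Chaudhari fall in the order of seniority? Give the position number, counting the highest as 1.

2

By grade: Takahashi (Colonel); then Chaudhari, Kowalski, Abara and Farouk (Lieutenant Colonel); then Castillo, Szabo, Mendoza and Nakamura (Major).
Among Chaudhari, Kowalski, Abara and Farouk, by total federal service (higher first): Chaudhari and Kowalski (15 years) before Abara (8 years) before Farouk (5 years).
Among Chaudhari and Kowalski, by lineal number (higher first): Chaudhari (734) before Kowalski (623).
Among Castillo, Szabo, Mendoza and Nakamura, by total federal service (higher first): Castillo (22 years) before Szabo and Mendoza (7 years) before Nakamura (3 years).
Among Szabo and Mendoza, by lineal number (higher first): Szabo (805) before Mendoza (241).
Order: Takahashi, Chaudhari, Kowalski, Abara, Farouk, Castillo, Szabo, Mendoza, Nakamura. So position 2.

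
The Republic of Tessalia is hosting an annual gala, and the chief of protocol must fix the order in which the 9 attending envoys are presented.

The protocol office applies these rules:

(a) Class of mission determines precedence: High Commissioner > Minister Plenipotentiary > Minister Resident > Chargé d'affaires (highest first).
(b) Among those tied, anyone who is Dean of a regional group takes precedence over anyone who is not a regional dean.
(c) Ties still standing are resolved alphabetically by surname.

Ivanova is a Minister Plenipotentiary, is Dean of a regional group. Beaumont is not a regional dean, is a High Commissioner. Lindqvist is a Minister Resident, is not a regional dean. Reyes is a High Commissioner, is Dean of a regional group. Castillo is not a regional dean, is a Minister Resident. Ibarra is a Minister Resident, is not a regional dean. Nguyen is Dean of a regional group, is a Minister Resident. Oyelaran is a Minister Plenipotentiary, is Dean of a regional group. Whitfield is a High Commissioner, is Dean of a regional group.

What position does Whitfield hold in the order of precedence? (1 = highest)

2

By class of mission: Reyes, Whitfield and Beaumont (High Commissioner); then Ivanova and Oyelaran (Minister Plenipotentiary); then Nguyen, Castillo, Ibarra and Lindqvist (Minister Resident).
Among Reyes, Whitfield and Beaumont, Dean of a regional group before not a regional dean: Reyes and Whitfield (Dean of a regional group) before Beaumont (not a regional dean).
Among Reyes and Whitfield, alphabetically by surname: Reyes before Whitfield.
Ivanova and Oyelaran are each Dean of a regional group, so the next rule applies.
Among Ivanova and Oyelaran, alphabetically by surname: Ivanova before Oyelaran.
Among Nguyen, Castillo, Ibarra and Lindqvist, Dean of a regional group before not a regional dean: Nguyen (Dean of a regional group) before Castillo, Ibarra and Lindqvist (not a regional dean).
Among Castillo, Ibarra and Lindqvist, alphabetically by surname: Castillo before Ibarra before Lindqvist.
Order: Reyes, Whitfield, Beaumont, Ivanova, Oyelaran, Nguyen, Castillo, Ibarra, Lindqvist. So position 2.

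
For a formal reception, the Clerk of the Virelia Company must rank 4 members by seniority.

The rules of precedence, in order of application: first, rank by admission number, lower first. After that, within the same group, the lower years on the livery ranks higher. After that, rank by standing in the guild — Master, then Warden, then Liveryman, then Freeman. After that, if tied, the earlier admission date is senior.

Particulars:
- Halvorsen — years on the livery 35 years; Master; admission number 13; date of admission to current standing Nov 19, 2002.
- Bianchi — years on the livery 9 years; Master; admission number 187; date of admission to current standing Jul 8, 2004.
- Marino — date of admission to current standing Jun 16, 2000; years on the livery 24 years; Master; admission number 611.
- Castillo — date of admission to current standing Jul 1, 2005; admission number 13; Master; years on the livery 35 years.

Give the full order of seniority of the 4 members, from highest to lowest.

By admission number (lower first): Halvorsen and Castillo (both 13); then Bianchi (187); then Marino (611).
Halvorsen and Castillo both have years on the livery 35 years, so the next rule applies.
Halvorsen and Castillo are each Master, so the next rule applies.
Among Halvorsen and Castillo, by date of admission to current standing (earlier first): Halvorsen (Nov 19, 2002) before Castillo (Jul 1, 2005).
Full order: Halvorsen, Castillo, Bianchi, Marino.

Halvorsen, Castillo, Bianchi, Marino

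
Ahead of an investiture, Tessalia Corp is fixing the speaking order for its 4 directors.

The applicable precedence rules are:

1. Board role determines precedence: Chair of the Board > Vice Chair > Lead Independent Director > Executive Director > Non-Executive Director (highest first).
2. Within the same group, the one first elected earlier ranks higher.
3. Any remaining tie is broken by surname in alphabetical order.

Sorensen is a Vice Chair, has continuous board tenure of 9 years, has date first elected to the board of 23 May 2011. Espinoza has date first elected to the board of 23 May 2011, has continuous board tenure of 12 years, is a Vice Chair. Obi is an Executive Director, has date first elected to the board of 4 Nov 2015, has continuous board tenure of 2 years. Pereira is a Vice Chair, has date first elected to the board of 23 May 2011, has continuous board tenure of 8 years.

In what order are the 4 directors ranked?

Espinoza, Pereira, Sorensen, Obi

By board role: Espinoza, Pereira and Sorensen (Vice Chair); then Obi (Executive Director).
Espinoza, Pereira and Sorensen all have date first elected to the board 23 May 2011, so the next rule applies.
Among Espinoza, Pereira and Sorensen, alphabetically by surname: Espinoza before Pereira before Sorensen.
Full order: Espinoza, Pereira, Sorensen, Obi.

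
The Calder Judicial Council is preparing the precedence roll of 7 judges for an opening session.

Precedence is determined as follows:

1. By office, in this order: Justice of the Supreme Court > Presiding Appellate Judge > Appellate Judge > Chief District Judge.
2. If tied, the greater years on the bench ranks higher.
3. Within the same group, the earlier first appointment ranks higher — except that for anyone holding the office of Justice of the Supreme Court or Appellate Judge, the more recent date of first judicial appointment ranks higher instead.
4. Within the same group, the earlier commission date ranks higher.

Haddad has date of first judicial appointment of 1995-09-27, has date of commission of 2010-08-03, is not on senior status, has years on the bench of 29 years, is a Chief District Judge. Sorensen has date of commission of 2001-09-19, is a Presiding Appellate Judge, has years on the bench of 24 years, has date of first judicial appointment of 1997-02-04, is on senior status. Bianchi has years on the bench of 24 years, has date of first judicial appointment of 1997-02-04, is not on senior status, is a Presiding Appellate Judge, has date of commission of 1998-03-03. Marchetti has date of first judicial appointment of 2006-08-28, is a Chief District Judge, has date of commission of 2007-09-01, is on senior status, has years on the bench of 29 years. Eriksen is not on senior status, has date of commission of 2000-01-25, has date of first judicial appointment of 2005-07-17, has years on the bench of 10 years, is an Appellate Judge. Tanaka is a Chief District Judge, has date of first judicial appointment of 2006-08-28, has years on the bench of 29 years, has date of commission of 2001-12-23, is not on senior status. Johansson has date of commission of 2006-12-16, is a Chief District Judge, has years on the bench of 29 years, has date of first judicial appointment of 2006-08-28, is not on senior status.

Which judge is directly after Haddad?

Tanaka

By office: Bianchi and Sorensen (Presiding Appellate Judge); then Eriksen (Appellate Judge); then Haddad, Tanaka, Johansson and Marchetti (Chief District Judge).
Bianchi and Sorensen both have years on the bench 24 years, so the next rule applies.
Bianchi and Sorensen both have date of first judicial appointment 1997-02-04, so the next rule applies.
Among Bianchi and Sorensen, by date of commission (earlier first): Bianchi (1998-03-03) before Sorensen (2001-09-19).
Haddad, Tanaka, Johansson and Marchetti all have years on the bench 29 years, so the next rule applies.
Among Haddad, Tanaka, Johansson and Marchetti, by date of first judicial appointment (earlier first): Haddad (1995-09-27) before Tanaka, Johansson and Marchetti (2006-08-28).
Among Tanaka, Johansson and Marchetti, by date of commission (earlier first): Tanaka (2001-12-23) before Johansson (2006-12-16) before Marchetti (2007-09-01).
Order: Bianchi, Sorensen, Eriksen, Haddad, Tanaka, Johansson, Marchetti.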